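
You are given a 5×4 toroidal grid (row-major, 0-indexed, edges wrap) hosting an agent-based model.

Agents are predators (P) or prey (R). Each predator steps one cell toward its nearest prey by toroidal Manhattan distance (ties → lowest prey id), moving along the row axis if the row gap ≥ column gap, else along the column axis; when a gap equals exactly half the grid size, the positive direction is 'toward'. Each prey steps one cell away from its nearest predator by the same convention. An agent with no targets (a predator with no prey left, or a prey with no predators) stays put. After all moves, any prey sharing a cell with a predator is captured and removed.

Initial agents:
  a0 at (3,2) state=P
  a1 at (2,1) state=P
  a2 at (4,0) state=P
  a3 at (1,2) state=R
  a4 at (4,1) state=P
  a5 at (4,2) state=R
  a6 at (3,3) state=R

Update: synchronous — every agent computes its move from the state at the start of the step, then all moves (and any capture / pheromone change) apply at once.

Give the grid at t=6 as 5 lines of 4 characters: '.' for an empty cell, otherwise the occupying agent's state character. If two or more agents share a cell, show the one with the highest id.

..R.
R...
....
....
.PP.

t=1: a0@(4,2):P a1@(1,1):P a2@(4,1):P a3@(0,2):R a4@(4,2):P a5@(0,2):R a6@(3,0):R
t=2: a0@(0,2):P a1@(0,1):P a2@(0,1):P a3@(1,2):R a4@(0,2):P a5@(1,2):R a6@(2,0):R
t=3: a0@(1,2):P a1@(1,1):P a2@(1,1):P a3@(2,2):R a4@(1,2):P a5@(2,2):R a6@(3,0):R
t=4: a0@(2,2):P a1@(2,1):P a2@(2,1):P a3@(3,2):R a4@(2,2):P a5@(3,2):R a6@(4,0):R
t=5: a0@(3,2):P a1@(3,1):P a2@(3,1):P a3@(4,2):R a4@(3,2):P a5@(4,2):R a6@(0,0):R
t=6: a0@(4,2):P a1@(4,1):P a2@(4,1):P a3@(0,2):R a4@(4,2):P a5@(0,2):R a6@(1,0):R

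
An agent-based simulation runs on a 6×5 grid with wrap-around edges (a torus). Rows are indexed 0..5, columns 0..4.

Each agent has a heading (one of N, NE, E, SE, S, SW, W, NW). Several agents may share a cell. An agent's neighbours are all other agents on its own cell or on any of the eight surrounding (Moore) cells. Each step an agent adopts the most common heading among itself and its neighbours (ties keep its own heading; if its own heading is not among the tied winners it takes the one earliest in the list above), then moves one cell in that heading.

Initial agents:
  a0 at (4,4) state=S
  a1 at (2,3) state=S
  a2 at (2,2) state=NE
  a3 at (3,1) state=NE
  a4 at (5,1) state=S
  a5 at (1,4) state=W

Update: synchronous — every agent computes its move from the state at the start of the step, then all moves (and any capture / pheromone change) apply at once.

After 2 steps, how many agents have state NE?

t=1: a0@(5,4):S a1@(3,3):S a2@(1,3):NE a3@(2,2):NE a4@(0,1):S a5@(1,3):W
t=2: a0@(0,4):S a1@(4,3):S a2@(0,4):NE a3@(1,3):NE a4@(1,1):S a5@(0,4):NE

3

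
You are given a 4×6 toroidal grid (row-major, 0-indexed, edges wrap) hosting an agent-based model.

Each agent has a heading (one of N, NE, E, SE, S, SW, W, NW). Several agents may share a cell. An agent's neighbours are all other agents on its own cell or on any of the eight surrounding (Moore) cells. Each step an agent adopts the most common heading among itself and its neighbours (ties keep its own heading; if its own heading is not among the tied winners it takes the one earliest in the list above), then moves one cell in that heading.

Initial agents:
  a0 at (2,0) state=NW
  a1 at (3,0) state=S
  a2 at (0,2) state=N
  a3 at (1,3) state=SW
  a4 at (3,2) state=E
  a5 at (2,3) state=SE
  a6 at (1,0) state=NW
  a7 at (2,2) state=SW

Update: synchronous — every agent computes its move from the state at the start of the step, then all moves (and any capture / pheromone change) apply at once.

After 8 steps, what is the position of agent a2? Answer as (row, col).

t=1: a0@(1,5):NW a1@(0,0):S a2@(3,2):N a3@(2,2):SW a4@(3,3):E a5@(3,2):SW a6@(0,5):NW a7@(3,1):SW
t=2: a0@(0,4):NW a1@(3,5):NW a2@(0,1):SW a3@(3,1):SW a4@(0,2):SW a5@(0,1):SW a6@(3,4):NW a7@(0,0):SW
t=3: a0@(3,3):NW a1@(2,4):NW a2@(1,0):SW a3@(0,0):SW a4@(1,1):SW a5@(1,0):SW a6@(2,3):NW a7@(1,5):SW
t=4: a0@(2,2):NW a1@(1,3):NW a2@(2,5):SW a3@(1,5):SW a4@(2,0):SW a5@(2,5):SW a6@(1,2):NW a7@(2,4):SW
t=5: a0@(1,1):NW a1@(0,2):NW a2@(3,4):SW a3@(2,4):SW a4@(3,5):SW a5@(3,4):SW a6@(0,1):NW a7@(3,3):SW
t=6: a0@(0,0):NW a1@(3,1):NW a2@(0,3):SW a3@(3,3):SW a4@(0,4):SW a5@(0,3):SW a6@(3,0):NW a7@(0,2):SW
t=7: a0@(3,5):NW a1@(2,0):NW a2@(1,2):SW a3@(0,2):SW a4@(1,3):SW a5@(1,2):SW a6@(2,5):NW a7@(1,1):SW
t=8: a0@(2,4):NW a1@(1,5):NW a2@(2,1):SW a3@(1,1):SW a4@(2,2):SW a5@(2,1):SW a6@(1,4):NW a7@(2,0):SW

(2, 1)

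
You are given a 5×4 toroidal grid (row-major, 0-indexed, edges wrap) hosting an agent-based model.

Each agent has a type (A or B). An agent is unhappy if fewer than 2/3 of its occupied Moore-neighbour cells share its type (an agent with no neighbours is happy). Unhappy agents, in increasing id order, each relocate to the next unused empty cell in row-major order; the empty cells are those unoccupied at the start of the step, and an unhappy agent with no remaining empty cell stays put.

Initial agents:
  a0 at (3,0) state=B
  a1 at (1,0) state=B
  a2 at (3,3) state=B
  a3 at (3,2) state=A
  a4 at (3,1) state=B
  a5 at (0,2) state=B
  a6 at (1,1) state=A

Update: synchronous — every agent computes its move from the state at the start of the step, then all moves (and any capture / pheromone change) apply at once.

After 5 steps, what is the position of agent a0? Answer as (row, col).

(0, 0)

t=1: a0@(3,0):B a1@(0,0):B a2@(0,1):B a3@(0,3):A a4@(1,2):B a5@(1,3):B a6@(2,0):A
t=2: a0@(0,2):B a1@(0,0):B a2@(0,1):B a3@(1,0):A a4@(1,2):B a5@(1,1):B a6@(2,1):A
t=3: a0@(0,2):B a1@(0,0):B a2@(0,1):B a3@(0,3):A a4@(1,2):B a5@(1,1):B a6@(1,3):A
t=4: a0@(1,0):B a1@(2,0):B a2@(0,1):B a3@(2,1):A a4@(2,2):B a5@(1,1):B a6@(2,3):A
t=5: a0@(0,0):B a1@(0,2):B a2@(0,1):B a3@(0,3):A a4@(1,2):B a5@(1,1):B a6@(1,3):A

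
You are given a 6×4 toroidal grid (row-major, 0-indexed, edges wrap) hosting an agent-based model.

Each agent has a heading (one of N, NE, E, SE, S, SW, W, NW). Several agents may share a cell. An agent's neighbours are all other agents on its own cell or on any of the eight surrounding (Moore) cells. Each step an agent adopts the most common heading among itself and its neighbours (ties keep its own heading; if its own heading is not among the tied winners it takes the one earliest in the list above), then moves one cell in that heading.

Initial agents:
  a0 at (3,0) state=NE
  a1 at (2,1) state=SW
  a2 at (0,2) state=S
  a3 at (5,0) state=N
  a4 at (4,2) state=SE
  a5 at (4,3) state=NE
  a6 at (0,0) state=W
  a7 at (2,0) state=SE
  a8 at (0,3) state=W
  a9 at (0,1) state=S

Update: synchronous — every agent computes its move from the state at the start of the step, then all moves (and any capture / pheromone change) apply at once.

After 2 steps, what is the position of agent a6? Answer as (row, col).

t=1: a0@(2,1):NE a1@(3,0):SW a2@(1,2):S a3@(5,3):W a4@(5,3):SE a5@(3,0):NE a6@(0,3):W a7@(3,1):SE a8@(0,2):W a9@(1,1):S
t=2: a0@(1,2):NE a1@(2,1):NE a2@(2,2):S a3@(5,2):W a4@(5,2):W a5@(2,1):NE a6@(0,2):W a7@(2,2):NE a8@(0,1):W a9@(2,1):S

(0, 2)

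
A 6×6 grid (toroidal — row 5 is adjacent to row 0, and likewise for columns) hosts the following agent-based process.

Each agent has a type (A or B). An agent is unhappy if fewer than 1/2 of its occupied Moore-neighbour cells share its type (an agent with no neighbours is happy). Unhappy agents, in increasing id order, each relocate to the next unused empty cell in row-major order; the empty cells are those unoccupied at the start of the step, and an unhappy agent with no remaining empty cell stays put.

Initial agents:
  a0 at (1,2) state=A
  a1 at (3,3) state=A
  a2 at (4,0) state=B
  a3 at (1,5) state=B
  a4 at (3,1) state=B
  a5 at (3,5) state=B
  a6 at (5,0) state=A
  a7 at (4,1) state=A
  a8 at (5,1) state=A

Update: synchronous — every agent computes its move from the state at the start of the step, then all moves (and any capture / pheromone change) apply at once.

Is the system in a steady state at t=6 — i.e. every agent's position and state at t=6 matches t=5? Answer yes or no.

yes

t=1: a0@(1,2):A a1@(3,3):A a2@(0,0):B a3@(1,5):B a4@(3,1):B a5@(3,5):B a6@(5,0):A a7@(4,1):A a8@(5,1):A
t=2: a0@(1,2):A a1@(3,3):A a2@(0,1):B a3@(1,5):B a4@(0,2):B a5@(3,5):B a6@(5,0):A a7@(4,1):A a8@(5,1):A
t=3: a0@(0,0):A a1@(3,3):A a2@(0,3):B a3@(1,5):B a4@(0,4):B a5@(3,5):B a6@(5,0):A a7@(4,1):A a8@(5,1):A
t=4: (unchanged — steady state)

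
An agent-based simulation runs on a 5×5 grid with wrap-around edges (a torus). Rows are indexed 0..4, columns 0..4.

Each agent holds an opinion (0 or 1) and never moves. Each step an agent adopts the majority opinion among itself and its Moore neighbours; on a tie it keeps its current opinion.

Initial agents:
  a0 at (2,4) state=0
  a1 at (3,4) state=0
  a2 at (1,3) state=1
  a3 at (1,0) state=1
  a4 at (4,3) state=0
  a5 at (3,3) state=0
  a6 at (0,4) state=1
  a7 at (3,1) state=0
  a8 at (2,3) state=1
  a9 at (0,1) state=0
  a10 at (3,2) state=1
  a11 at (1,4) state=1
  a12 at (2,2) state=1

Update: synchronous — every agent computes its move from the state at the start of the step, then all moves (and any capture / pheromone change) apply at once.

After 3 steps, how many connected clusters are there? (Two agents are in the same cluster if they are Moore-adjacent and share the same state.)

t=1: a0@(2,4):1 a1@(3,4):0 a2@(1,3):1 a3@(1,0):1 a4@(4,3):0 a5@(3,3):0 a6@(0,4):1 a7@(3,1):1 a8@(2,3):1 a9@(0,1):0 a10@(3,2):1 a11@(1,4):1 a12@(2,2):1
t=2: a0@(2,4):1 a1@(3,4):0 a2@(1,3):1 a3@(1,0):1 a4@(4,3):0 a5@(3,3):1 a6@(0,4):1 a7@(3,1):1 a8@(2,3):1 a9@(0,1):0 a10@(3,2):1 a11@(1,4):1 a12@(2,2):1
t=3: a0@(2,4):1 a1@(3,4):1 a2@(1,3):1 a3@(1,0):1 a4@(4,3):1 a5@(3,3):1 a6@(0,4):1 a7@(3,1):1 a8@(2,3):1 a9@(0,1):0 a10@(3,2):1 a11@(1,4):1 a12@(2,2):1

2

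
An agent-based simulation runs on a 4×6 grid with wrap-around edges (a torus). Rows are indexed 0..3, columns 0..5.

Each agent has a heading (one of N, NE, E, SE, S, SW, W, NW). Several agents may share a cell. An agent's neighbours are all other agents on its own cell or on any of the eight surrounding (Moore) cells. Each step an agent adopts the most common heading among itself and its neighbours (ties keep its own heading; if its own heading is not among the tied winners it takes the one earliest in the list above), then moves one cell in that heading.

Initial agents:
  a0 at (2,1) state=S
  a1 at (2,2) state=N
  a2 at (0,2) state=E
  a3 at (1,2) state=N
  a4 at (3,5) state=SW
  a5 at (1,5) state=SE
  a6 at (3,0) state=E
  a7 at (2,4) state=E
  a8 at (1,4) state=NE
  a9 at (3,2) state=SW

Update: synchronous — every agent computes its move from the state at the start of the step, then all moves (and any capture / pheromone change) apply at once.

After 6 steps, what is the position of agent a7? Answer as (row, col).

(3, 1)

t=1: a0@(1,1):N a1@(1,2):N a2@(0,3):E a3@(0,2):N a4@(3,0):E a5@(2,0):SE a6@(3,1):E a7@(2,5):E a8@(0,5):NE a9@(0,1):SW
t=2: a0@(0,1):N a1@(0,2):N a2@(3,3):N a3@(3,2):N a4@(3,1):E a5@(2,1):E a6@(3,2):E a7@(2,0):E a8@(3,0):NE a9@(3,1):N
t=3: a0@(3,1):N a1@(3,2):N a2@(2,3):N a3@(2,2):N a4@(3,2):E a5@(2,2):E a6@(2,2):N a7@(2,1):E a8@(3,1):E a9@(2,1):N
t=4: a0@(2,1):N a1@(2,2):N a2@(1,3):N a3@(1,2):N a4@(2,2):N a5@(1,2):N a6@(1,2):N a7@(1,1):N a8@(2,1):N a9@(1,1):N
t=5: a0@(1,1):N a1@(1,2):N a2@(0,3):N a3@(0,2):N a4@(1,2):N a5@(0,2):N a6@(0,2):N a7@(0,1):N a8@(1,1):N a9@(0,1):N
t=6: a0@(0,1):N a1@(0,2):N a2@(3,3):N a3@(3,2):N a4@(0,2):N a5@(3,2):N a6@(3,2):N a7@(3,1):N a8@(0,1):N a9@(3,1):N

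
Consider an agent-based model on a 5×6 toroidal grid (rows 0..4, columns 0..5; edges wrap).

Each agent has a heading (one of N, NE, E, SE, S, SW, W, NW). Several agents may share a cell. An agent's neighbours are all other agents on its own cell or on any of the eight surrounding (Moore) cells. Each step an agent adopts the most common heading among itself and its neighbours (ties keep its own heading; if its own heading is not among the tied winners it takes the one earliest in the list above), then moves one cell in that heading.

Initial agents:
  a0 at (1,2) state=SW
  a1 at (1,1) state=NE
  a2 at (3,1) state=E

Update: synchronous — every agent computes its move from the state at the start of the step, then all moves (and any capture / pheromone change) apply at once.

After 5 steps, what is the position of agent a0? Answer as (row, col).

t=1: a0@(2,1):SW a1@(0,2):NE a2@(3,2):E
t=2: a0@(3,0):SW a1@(4,3):NE a2@(3,3):E
t=3: a0@(4,5):SW a1@(3,4):NE a2@(3,4):E
t=4: a0@(0,4):SW a1@(2,5):NE a2@(3,5):E
t=5: a0@(1,3):SW a1@(1,0):NE a2@(3,0):E

(1, 3)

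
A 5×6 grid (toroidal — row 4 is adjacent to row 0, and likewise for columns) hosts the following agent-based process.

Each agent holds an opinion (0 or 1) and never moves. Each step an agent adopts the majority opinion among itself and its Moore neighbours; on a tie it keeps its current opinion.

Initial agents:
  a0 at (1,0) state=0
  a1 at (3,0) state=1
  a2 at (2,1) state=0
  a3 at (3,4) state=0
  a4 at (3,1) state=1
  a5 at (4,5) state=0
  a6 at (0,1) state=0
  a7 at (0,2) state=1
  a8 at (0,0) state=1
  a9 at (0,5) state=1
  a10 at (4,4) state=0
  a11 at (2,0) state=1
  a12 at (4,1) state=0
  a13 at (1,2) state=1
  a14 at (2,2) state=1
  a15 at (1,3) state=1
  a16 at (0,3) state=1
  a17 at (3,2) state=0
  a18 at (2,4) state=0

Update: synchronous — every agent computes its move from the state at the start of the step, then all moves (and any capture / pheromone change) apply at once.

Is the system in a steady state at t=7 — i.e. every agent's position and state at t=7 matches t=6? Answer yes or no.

t=1: a0@(1,0):0 a1@(3,0):1 a2@(2,1):1 a3@(3,4):0 a4@(3,1):1 a5@(4,5):0 a6@(0,1):0 a7@(0,2):1 a8@(0,0):0 a9@(0,5):0 a10@(4,4):0 a11@(2,0):1 a12@(4,1):1 a13@(1,2):1 a14@(2,2):1 a15@(1,3):1 a16@(0,3):1 a17@(3,2):0 a18@(2,4):0
t=2: a0@(1,0):0 a1@(3,0):1 a2@(2,1):1 a3@(3,4):0 a4@(3,1):1 a5@(4,5):0 a6@(0,1):0 a7@(0,2):1 a8@(0,0):0 a9@(0,5):0 a10@(4,4):0 a11@(2,0):1 a12@(4,1):1 a13@(1,2):1 a14@(2,2):1 a15@(1,3):1 a16@(0,3):1 a17@(3,2):1 a18@(2,4):0
t=3: (unchanged — steady state)

yes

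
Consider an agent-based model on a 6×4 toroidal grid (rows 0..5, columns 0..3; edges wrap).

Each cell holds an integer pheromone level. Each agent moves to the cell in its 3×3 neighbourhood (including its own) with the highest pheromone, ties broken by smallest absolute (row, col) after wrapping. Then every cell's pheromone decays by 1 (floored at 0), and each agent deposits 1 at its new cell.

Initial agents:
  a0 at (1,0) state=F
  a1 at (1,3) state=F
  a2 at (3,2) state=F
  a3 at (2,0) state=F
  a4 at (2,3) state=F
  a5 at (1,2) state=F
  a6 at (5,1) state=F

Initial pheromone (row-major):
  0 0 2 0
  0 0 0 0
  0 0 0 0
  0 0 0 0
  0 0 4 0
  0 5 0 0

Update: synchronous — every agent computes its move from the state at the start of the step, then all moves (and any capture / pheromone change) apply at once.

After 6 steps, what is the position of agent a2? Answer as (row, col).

t=1: a0@(0,0) a1@(0,2) a2@(4,2) a3@(1,0) a4@(1,0) a5@(0,2) a6@(5,1) | pheromone: 1 0 3 0 / 2 0 0 0 / 0 0 0 0 / 0 0 0 0 / 0 0 4 0 / 0 5 0 0
t=2: a0@(5,1) a1@(5,1) a2@(5,1) a3@(1,0) a4@(1,0) a5@(5,1) a6@(5,1) | pheromone: 0 0 2 0 / 3 0 0 0 / 0 0 0 0 / 0 0 0 0 / 0 0 3 0 / 0 9 0 0
t=3: a0@(5,1) a1@(5,1) a2@(5,1) a3@(1,0) a4@(1,0) a5@(5,1) a6@(5,1) | pheromone: 0 0 1 0 / 4 0 0 0 / 0 0 0 0 / 0 0 0 0 / 0 0 2 0 / 0 13 0 0
t=4: a0@(5,1) a1@(5,1) a2@(5,1) a3@(1,0) a4@(1,0) a5@(5,1) a6@(5,1) | pheromone: 0 0 0 0 / 5 0 0 0 / 0 0 0 0 / 0 0 0 0 / 0 0 1 0 / 0 17 0 0
t=5: a0@(5,1) a1@(5,1) a2@(5,1) a3@(1,0) a4@(1,0) a5@(5,1) a6@(5,1) | pheromone: 0 0 0 0 / 6 0 0 0 / 0 0 0 0 / 0 0 0 0 / 0 0 0 0 / 0 21 0 0
t=6: a0@(5,1) a1@(5,1) a2@(5,1) a3@(1,0) a4@(1,0) a5@(5,1) a6@(5,1) | pheromone: 0 0 0 0 / 7 0 0 0 / 0 0 0 0 / 0 0 0 0 / 0 0 0 0 / 0 25 0 0

(5, 1)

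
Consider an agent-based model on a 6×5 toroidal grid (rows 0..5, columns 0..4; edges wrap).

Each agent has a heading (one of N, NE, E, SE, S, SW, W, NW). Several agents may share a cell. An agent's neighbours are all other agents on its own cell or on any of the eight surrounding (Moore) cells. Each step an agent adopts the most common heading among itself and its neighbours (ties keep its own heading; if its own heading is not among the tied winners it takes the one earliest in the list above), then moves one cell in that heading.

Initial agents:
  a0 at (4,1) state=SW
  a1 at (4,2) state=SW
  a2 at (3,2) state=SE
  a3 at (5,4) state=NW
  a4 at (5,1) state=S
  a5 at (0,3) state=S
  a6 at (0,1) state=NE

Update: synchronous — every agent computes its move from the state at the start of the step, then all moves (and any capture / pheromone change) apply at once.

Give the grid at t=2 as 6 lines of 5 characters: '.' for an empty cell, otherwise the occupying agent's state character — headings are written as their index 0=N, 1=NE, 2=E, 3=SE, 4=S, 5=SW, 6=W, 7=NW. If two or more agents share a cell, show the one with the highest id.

t=1: a0@(5,0):SW a1@(5,1):SW a2@(4,1):SW a3@(4,3):NW a4@(0,0):SW a5@(1,3):S a6@(5,2):NE
t=2: a0@(0,4):SW a1@(0,0):SW a2@(5,0):SW a3@(3,2):NW a4@(1,4):SW a5@(2,3):S a6@(0,1):SW

55..5
....5
...4.
..7..
.....
5....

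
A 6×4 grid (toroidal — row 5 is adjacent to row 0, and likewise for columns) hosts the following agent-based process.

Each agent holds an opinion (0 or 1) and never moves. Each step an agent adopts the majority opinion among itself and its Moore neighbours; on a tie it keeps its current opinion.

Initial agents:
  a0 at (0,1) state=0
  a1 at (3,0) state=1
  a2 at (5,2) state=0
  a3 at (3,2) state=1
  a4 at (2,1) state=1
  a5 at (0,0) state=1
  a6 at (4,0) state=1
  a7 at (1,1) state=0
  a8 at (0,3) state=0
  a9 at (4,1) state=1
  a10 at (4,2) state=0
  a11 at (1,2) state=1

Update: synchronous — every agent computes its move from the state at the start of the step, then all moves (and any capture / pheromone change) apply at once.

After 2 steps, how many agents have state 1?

t=1: a0@(0,1):0 a1@(3,0):1 a2@(5,2):0 a3@(3,2):1 a4@(2,1):1 a5@(0,0):0 a6@(4,0):1 a7@(1,1):1 a8@(0,3):0 a9@(4,1):1 a10@(4,2):0 a11@(1,2):0
t=2: a0@(0,1):0 a1@(3,0):1 a2@(5,2):0 a3@(3,2):1 a4@(2,1):1 a5@(0,0):0 a6@(4,0):1 a7@(1,1):0 a8@(0,3):0 a9@(4,1):1 a10@(4,2):0 a11@(1,2):0

5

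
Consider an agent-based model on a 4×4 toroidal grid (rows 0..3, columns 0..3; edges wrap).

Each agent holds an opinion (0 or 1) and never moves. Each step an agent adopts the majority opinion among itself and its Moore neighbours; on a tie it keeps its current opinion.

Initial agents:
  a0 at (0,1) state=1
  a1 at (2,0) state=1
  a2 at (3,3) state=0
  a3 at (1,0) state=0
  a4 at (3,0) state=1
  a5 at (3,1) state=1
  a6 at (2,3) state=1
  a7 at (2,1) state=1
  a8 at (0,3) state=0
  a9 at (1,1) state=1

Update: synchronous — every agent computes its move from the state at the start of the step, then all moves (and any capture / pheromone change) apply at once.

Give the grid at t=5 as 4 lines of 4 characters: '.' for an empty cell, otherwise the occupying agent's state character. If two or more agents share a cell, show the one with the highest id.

t=1: a0@(0,1):1 a1@(2,0):1 a2@(3,3):1 a3@(1,0):1 a4@(3,0):1 a5@(3,1):1 a6@(2,3):1 a7@(2,1):1 a8@(0,3):0 a9@(1,1):1
t=2: a0@(0,1):1 a1@(2,0):1 a2@(3,3):1 a3@(1,0):1 a4@(3,0):1 a5@(3,1):1 a6@(2,3):1 a7@(2,1):1 a8@(0,3):1 a9@(1,1):1
t=3: (unchanged — steady state)

.1.1
11..
11.1
11.1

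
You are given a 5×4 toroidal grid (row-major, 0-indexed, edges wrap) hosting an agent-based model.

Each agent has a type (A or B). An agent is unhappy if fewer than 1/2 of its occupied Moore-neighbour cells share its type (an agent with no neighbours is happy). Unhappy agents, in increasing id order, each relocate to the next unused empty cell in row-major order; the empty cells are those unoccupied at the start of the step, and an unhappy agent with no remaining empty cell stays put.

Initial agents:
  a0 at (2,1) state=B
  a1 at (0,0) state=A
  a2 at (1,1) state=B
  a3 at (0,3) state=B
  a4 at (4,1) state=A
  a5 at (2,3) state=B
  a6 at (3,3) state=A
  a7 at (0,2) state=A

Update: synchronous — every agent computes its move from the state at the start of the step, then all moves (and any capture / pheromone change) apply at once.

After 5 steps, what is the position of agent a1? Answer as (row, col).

(0, 0)

t=1: a0@(2,1):B a1@(0,1):A a2@(1,0):B a3@(1,2):B a4@(4,1):A a5@(1,3):B a6@(2,0):A a7@(2,2):A
t=2: a0@(2,1):B a1@(0,0):A a2@(1,0):B a3@(1,2):B a4@(4,1):A a5@(1,3):B a6@(0,2):A a7@(0,3):A
t=3: a0@(2,1):B a1@(0,0):A a2@(1,0):B a3@(1,2):B a4@(4,1):A a5@(0,1):B a6@(0,2):A a7@(1,1):A
t=4: a0@(2,1):B a1@(0,0):A a2@(1,0):B a3@(1,2):B a4@(4,1):A a5@(0,3):B a6@(0,2):A a7@(1,3):A
t=5: a0@(2,1):B a1@(0,0):A a2@(1,0):B a3@(1,2):B a4@(4,1):A a5@(0,1):B a6@(0,2):A a7@(1,1):A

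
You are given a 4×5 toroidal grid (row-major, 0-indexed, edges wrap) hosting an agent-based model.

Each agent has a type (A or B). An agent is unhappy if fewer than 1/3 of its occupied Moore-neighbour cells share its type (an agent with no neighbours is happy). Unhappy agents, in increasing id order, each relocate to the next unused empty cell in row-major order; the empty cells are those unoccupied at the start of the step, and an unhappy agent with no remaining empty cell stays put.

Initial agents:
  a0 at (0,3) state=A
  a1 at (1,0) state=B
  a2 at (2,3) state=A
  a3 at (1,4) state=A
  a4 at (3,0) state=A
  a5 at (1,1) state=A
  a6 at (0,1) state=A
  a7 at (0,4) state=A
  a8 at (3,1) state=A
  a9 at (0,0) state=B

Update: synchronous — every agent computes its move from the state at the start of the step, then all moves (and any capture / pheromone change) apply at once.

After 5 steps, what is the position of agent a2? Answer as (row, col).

t=1: a0@(0,3):A a1@(0,2):B a2@(2,3):A a3@(1,4):A a4@(3,0):A a5@(1,1):A a6@(0,1):A a7@(0,4):A a8@(3,1):A a9@(1,2):B
t=2: a0@(0,3):A a1@(0,0):B a2@(2,3):A a3@(1,4):A a4@(3,0):A a5@(1,1):A a6@(0,1):A a7@(0,4):A a8@(3,1):A a9@(1,0):B
t=3: a0@(0,3):A a1@(0,2):B a2@(2,3):A a3@(1,4):A a4@(3,0):A a5@(1,1):A a6@(0,1):A a7@(0,4):A a8@(3,1):A a9@(1,2):B
t=4: a0@(0,3):A a1@(0,0):B a2@(2,3):A a3@(1,4):A a4@(3,0):A a5@(1,1):A a6@(0,1):A a7@(0,4):A a8@(3,1):A a9@(1,0):B
t=5: a0@(0,3):A a1@(0,2):B a2@(2,3):A a3@(1,4):A a4@(3,0):A a5@(1,1):A a6@(0,1):A a7@(0,4):A a8@(3,1):A a9@(1,2):B

(2, 3)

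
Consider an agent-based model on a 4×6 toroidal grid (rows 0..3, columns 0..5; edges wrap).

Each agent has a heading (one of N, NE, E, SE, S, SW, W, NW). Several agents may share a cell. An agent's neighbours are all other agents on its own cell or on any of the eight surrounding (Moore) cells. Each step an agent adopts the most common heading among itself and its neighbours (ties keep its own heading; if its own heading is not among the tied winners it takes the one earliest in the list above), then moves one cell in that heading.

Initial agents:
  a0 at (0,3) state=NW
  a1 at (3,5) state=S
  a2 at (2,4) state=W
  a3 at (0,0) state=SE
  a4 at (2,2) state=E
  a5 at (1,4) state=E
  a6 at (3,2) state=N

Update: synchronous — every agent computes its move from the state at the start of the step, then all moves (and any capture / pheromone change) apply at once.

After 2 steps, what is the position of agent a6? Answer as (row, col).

t=1: a0@(3,2):NW a1@(0,5):S a2@(2,3):W a3@(1,1):SE a4@(2,3):E a5@(1,5):E a6@(2,2):N
t=2: a0@(2,1):NW a1@(1,5):S a2@(2,2):W a3@(2,2):SE a4@(2,4):E a5@(1,0):E a6@(1,2):N

(1, 2)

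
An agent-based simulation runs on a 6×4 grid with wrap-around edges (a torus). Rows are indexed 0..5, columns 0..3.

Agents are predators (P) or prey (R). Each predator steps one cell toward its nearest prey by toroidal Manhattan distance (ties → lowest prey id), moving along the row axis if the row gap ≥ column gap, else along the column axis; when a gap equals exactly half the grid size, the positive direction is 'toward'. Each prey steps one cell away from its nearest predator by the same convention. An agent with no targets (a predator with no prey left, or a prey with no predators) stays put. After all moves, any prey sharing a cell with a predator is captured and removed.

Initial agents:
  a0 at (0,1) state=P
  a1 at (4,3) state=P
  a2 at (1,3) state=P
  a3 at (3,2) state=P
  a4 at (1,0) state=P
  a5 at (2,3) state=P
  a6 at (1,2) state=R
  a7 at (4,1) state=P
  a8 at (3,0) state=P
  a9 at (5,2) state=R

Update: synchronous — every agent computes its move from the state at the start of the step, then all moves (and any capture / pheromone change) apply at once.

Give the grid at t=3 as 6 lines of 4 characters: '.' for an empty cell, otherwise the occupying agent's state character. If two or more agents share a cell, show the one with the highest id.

t=1: a0@(1,1):P a1@(5,3):P a2@(1,2):P a3@(2,2):P a4@(1,1):P a5@(1,3):P a7@(5,1):P a8@(2,0):P a9@(4,2):R
t=2: a0@(2,1):P a1@(4,3):P a2@(2,2):P a3@(3,2):P a4@(2,1):P a5@(2,3):P a7@(4,1):P a8@(3,0):P
t=3: (unchanged — steady state)

....
....
.PPP
P.P.
.P.P
....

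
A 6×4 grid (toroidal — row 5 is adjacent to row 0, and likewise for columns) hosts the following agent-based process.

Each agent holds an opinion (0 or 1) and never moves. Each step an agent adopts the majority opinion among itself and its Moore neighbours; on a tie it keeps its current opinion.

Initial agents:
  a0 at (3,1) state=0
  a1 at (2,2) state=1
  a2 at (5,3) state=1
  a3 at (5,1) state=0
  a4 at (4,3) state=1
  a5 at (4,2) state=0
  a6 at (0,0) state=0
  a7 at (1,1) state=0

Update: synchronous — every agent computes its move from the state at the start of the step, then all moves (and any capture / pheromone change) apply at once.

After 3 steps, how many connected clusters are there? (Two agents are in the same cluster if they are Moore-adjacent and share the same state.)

2

t=1: a0@(3,1):0 a1@(2,2):0 a2@(5,3):1 a3@(5,1):0 a4@(4,3):1 a5@(4,2):0 a6@(0,0):0 a7@(1,1):0
t=2: (unchanged — steady state)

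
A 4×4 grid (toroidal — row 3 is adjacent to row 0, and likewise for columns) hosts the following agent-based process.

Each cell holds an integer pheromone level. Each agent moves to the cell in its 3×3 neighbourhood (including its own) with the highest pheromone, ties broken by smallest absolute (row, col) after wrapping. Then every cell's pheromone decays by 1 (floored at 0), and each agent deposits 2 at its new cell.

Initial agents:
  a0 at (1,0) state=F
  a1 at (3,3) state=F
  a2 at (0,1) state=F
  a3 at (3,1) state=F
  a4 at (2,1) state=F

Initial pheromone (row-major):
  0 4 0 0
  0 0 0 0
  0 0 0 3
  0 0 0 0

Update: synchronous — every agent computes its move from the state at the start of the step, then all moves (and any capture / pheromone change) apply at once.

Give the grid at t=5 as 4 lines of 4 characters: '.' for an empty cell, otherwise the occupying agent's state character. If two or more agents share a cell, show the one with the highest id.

t=1: a0@(0,1) a1@(2,3) a2@(0,1) a3@(0,1) a4@(1,0) | pheromone: 0 9 0 0 / 2 0 0 0 / 0 0 0 4 / 0 0 0 0
t=2: a0@(0,1) a1@(2,3) a2@(0,1) a3@(0,1) a4@(0,1) | pheromone: 0 16 0 0 / 1 0 0 0 / 0 0 0 5 / 0 0 0 0
t=3: a0@(0,1) a1@(2,3) a2@(0,1) a3@(0,1) a4@(0,1) | pheromone: 0 23 0 0 / 0 0 0 0 / 0 0 0 6 / 0 0 0 0
t=4: a0@(0,1) a1@(2,3) a2@(0,1) a3@(0,1) a4@(0,1) | pheromone: 0 30 0 0 / 0 0 0 0 / 0 0 0 7 / 0 0 0 0
t=5: a0@(0,1) a1@(2,3) a2@(0,1) a3@(0,1) a4@(0,1) | pheromone: 0 37 0 0 / 0 0 0 0 / 0 0 0 8 / 0 0 0 0

.F..
....
...F
....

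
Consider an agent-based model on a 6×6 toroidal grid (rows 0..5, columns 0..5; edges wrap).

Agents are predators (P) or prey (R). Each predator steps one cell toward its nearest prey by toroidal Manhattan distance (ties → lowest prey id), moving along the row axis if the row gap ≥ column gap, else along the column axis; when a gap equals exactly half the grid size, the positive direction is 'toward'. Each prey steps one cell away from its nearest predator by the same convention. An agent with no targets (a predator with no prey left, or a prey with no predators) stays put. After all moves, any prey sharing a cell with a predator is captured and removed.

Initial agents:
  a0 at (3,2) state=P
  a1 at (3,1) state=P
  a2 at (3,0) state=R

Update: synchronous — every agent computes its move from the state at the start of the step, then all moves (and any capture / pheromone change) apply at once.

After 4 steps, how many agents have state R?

t=1: a0@(3,1):P a1@(3,0):P a2@(3,5):R
t=2: a0@(3,0):P a1@(3,5):P a2@(3,4):R
t=3: a0@(3,5):P a1@(3,4):P a2@(3,3):R
t=4: a0@(3,4):P a1@(3,3):P a2@(3,2):R

1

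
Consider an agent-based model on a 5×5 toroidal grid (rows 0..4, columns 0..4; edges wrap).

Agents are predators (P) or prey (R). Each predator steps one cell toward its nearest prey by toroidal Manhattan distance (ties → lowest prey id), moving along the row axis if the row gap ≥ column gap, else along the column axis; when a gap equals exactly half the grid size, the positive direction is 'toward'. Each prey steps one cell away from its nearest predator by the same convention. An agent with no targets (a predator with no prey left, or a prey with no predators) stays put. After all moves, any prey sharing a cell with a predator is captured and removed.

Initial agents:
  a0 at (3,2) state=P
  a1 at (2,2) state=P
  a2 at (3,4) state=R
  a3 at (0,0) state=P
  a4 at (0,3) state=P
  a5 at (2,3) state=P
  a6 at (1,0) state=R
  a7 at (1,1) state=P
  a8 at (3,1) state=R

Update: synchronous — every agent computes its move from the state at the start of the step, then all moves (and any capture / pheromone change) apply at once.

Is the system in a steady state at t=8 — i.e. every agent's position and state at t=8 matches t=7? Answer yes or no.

t=1: a0@(3,1):P a1@(3,2):P a2@(3,0):R a3@(1,0):P a4@(4,3):P a5@(3,3):P a6@(2,0):R a7@(1,0):P a8@(3,0):R
t=2: a0@(3,0):P a1@(3,1):P a3@(2,0):P a4@(4,4):P a5@(3,4):P a7@(2,0):P
t=3: (unchanged — steady state)

yes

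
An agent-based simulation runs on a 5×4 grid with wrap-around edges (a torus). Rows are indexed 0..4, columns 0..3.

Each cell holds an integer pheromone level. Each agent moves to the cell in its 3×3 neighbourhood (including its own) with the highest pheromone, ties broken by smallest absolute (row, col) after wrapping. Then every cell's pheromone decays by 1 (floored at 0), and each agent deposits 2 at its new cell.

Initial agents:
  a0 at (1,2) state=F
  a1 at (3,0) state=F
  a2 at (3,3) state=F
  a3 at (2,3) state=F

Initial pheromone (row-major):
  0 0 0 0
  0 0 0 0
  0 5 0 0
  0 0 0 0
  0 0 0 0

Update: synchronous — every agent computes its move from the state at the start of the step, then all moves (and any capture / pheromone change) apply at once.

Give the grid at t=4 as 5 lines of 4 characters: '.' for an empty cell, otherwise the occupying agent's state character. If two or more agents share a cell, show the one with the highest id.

....
....
.F..
....
....

t=1: a0@(2,1) a1@(2,1) a2@(2,0) a3@(1,0) | pheromone: 0 0 0 0 / 2 0 0 0 / 2 8 0 0 / 0 0 0 0 / 0 0 0 0
t=2: a0@(2,1) a1@(2,1) a2@(2,1) a3@(2,1) | pheromone: 0 0 0 0 / 1 0 0 0 / 1 15 0 0 / 0 0 0 0 / 0 0 0 0
t=3: a0@(2,1) a1@(2,1) a2@(2,1) a3@(2,1) | pheromone: 0 0 0 0 / 0 0 0 0 / 0 22 0 0 / 0 0 0 0 / 0 0 0 0
t=4: a0@(2,1) a1@(2,1) a2@(2,1) a3@(2,1) | pheromone: 0 0 0 0 / 0 0 0 0 / 0 29 0 0 / 0 0 0 0 / 0 0 0 0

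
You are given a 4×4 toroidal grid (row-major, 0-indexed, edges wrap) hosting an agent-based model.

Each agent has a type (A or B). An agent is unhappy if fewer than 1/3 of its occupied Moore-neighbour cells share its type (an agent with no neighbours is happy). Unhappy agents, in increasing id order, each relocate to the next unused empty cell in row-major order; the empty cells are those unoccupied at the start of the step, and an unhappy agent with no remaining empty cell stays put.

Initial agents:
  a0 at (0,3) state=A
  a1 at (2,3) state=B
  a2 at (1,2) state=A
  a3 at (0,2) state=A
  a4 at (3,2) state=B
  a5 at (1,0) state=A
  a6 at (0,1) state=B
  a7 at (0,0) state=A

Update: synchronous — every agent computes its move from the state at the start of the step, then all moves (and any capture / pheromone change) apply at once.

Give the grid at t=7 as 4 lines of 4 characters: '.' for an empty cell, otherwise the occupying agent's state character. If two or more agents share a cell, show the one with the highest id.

A.AA
ABA.
...B
..B.

t=1: a0@(0,3):A a1@(2,3):B a2@(1,2):A a3@(0,2):A a4@(3,2):B a5@(1,0):A a6@(1,1):B a7@(0,0):A
t=2: a0@(0,3):A a1@(2,3):B a2@(1,2):A a3@(0,2):A a4@(3,2):B a5@(1,0):A a6@(0,1):B a7@(0,0):A
t=3: a0@(0,3):A a1@(2,3):B a2@(1,2):A a3@(0,2):A a4@(3,2):B a5@(1,0):A a6@(1,1):B a7@(0,0):A
t=4: a0@(0,3):A a1@(2,3):B a2@(1,2):A a3@(0,2):A a4@(3,2):B a5@(1,0):A a6@(0,1):B a7@(0,0):A
t=5: a0@(0,3):A a1@(2,3):B a2@(1,2):A a3@(0,2):A a4@(3,2):B a5@(1,0):A a6@(1,1):B a7@(0,0):A
t=6: a0@(0,3):A a1@(2,3):B a2@(1,2):A a3@(0,2):A a4@(3,2):B a5@(1,0):A a6@(0,1):B a7@(0,0):A
t=7: a0@(0,3):A a1@(2,3):B a2@(1,2):A a3@(0,2):A a4@(3,2):B a5@(1,0):A a6@(1,1):B a7@(0,0):A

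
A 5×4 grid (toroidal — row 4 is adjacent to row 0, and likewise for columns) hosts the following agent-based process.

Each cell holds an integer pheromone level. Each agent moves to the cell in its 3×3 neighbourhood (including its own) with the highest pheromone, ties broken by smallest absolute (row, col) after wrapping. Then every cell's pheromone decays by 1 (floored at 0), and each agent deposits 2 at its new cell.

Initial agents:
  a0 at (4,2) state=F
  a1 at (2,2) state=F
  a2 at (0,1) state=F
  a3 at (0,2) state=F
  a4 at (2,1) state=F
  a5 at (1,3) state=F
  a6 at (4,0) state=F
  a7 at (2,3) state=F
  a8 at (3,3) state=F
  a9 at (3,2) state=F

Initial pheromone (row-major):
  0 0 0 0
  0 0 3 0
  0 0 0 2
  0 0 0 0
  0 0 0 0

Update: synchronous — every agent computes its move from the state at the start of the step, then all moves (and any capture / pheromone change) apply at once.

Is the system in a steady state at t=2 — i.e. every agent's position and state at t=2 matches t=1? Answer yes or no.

no

t=1: a0@(0,1) a1@(1,2) a2@(1,2) a3@(1,2) a4@(1,2) a5@(1,2) a6@(0,0) a7@(1,2) a8@(2,3) a9@(2,3) | pheromone: 2 2 0 0 / 0 0 14 0 / 0 0 0 5 / 0 0 0 0 / 0 0 0 0
t=2: a0@(1,2) a1@(1,2) a2@(1,2) a3@(1,2) a4@(1,2) a5@(1,2) a6@(0,0) a7@(1,2) a8@(1,2) a9@(1,2) | pheromone: 3 1 0 0 / 0 0 31 0 / 0 0 0 4 / 0 0 0 0 / 0 0 0 0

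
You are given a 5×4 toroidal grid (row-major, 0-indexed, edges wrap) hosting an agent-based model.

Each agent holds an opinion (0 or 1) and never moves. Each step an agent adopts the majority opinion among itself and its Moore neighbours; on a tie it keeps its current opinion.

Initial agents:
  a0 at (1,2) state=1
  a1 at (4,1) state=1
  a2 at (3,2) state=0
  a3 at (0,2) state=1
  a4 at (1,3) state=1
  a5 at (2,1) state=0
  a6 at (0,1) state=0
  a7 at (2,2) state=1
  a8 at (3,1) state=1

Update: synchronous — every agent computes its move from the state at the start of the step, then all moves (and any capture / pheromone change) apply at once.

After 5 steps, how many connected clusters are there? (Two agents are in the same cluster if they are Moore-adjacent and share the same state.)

1

t=1: a0@(1,2):1 a1@(4,1):1 a2@(3,2):1 a3@(0,2):1 a4@(1,3):1 a5@(2,1):1 a6@(0,1):1 a7@(2,2):1 a8@(3,1):1
t=2: (unchanged — steady state)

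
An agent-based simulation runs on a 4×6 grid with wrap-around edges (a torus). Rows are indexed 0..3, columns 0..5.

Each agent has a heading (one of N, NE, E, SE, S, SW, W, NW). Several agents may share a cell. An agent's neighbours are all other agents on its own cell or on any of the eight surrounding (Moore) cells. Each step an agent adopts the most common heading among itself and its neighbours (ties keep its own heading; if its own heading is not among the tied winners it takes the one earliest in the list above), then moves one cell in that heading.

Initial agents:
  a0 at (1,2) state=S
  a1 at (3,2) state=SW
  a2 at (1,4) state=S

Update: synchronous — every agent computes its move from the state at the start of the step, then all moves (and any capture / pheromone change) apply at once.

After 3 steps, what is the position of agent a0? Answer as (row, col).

(0, 2)

t=1: a0@(2,2):S a1@(0,1):SW a2@(2,4):S
t=2: a0@(3,2):S a1@(1,0):SW a2@(3,4):S
t=3: a0@(0,2):S a1@(2,5):SW a2@(0,4):S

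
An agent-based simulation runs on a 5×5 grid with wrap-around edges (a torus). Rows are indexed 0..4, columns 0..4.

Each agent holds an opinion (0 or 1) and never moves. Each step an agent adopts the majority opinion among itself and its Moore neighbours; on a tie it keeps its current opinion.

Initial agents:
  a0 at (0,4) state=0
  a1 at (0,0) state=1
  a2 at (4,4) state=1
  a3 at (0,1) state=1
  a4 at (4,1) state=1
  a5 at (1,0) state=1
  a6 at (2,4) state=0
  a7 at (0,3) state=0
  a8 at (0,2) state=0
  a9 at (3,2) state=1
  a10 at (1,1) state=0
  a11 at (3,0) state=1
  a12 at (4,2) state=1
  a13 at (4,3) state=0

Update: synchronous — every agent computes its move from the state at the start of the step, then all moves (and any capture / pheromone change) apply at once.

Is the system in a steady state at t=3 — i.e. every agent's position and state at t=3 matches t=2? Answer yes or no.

no

t=1: a0@(0,4):0 a1@(0,0):1 a2@(4,4):1 a3@(0,1):1 a4@(4,1):1 a5@(1,0):1 a6@(2,4):1 a7@(0,3):0 a8@(0,2):0 a9@(3,2):1 a10@(1,1):1 a11@(3,0):1 a12@(4,2):1 a13@(4,3):0
t=2: a0@(0,4):0 a1@(0,0):1 a2@(4,4):1 a3@(0,1):1 a4@(4,1):1 a5@(1,0):1 a6@(2,4):1 a7@(0,3):0 a8@(0,2):1 a9@(3,2):1 a10@(1,1):1 a11@(3,0):1 a12@(4,2):1 a13@(4,3):0
t=3: a0@(0,4):0 a1@(0,0):1 a2@(4,4):1 a3@(0,1):1 a4@(4,1):1 a5@(1,0):1 a6@(2,4):1 a7@(0,3):0 a8@(0,2):1 a9@(3,2):1 a10@(1,1):1 a11@(3,0):1 a12@(4,2):1 a13@(4,3):1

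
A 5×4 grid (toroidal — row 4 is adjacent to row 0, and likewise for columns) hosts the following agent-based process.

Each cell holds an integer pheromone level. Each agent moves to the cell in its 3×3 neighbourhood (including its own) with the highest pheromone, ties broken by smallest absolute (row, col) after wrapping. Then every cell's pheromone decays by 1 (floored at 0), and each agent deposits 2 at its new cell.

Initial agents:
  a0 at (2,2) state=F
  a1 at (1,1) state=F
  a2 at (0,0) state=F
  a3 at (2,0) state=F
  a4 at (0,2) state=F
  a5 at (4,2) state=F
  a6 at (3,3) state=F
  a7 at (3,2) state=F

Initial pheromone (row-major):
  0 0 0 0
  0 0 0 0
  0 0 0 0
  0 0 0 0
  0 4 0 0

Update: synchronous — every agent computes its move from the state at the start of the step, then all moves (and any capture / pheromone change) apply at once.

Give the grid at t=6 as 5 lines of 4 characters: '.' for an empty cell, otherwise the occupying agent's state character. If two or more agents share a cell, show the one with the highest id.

t=1: a0@(1,1) a1@(0,0) a2@(4,1) a3@(1,0) a4@(4,1) a5@(4,1) a6@(2,0) a7@(4,1) | pheromone: 2 0 0 0 / 2 2 0 0 / 2 0 0 0 / 0 0 0 0 / 0 11 0 0
t=2: a0@(0,0) a1@(4,1) a2@(4,1) a3@(0,0) a4@(4,1) a5@(4,1) a6@(1,0) a7@(4,1) | pheromone: 5 0 0 0 / 3 1 0 0 / 1 0 0 0 / 0 0 0 0 / 0 20 0 0
t=3: a0@(4,1) a1@(4,1) a2@(4,1) a3@(4,1) a4@(4,1) a5@(4,1) a6@(0,0) a7@(4,1) | pheromone: 6 0 0 0 / 2 0 0 0 / 0 0 0 0 / 0 0 0 0 / 0 33 0 0
t=4: a0@(4,1) a1@(4,1) a2@(4,1) a3@(4,1) a4@(4,1) a5@(4,1) a6@(4,1) a7@(4,1) | pheromone: 5 0 0 0 / 1 0 0 0 / 0 0 0 0 / 0 0 0 0 / 0 48 0 0
t=5: a0@(4,1) a1@(4,1) a2@(4,1) a3@(4,1) a4@(4,1) a5@(4,1) a6@(4,1) a7@(4,1) | pheromone: 4 0 0 0 / 0 0 0 0 / 0 0 0 0 / 0 0 0 0 / 0 63 0 0
t=6: a0@(4,1) a1@(4,1) a2@(4,1) a3@(4,1) a4@(4,1) a5@(4,1) a6@(4,1) a7@(4,1) | pheromone: 3 0 0 0 / 0 0 0 0 / 0 0 0 0 / 0 0 0 0 / 0 78 0 0

....
....
....
....
.F..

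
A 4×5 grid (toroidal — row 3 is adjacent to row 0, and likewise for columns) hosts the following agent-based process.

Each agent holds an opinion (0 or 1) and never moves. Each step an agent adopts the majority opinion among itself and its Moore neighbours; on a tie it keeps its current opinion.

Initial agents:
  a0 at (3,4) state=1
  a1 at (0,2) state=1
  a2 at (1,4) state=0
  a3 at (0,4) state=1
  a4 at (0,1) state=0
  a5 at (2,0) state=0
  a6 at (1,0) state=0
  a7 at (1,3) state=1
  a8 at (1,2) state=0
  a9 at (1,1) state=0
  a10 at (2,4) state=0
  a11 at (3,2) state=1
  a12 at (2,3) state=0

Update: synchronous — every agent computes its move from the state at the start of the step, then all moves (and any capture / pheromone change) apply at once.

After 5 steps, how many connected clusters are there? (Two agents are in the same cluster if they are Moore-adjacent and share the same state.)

1

t=1: a0@(3,4):0 a1@(0,2):1 a2@(1,4):0 a3@(0,4):1 a4@(0,1):0 a5@(2,0):0 a6@(1,0):0 a7@(1,3):0 a8@(1,2):0 a9@(1,1):0 a10@(2,4):0 a11@(3,2):1 a12@(2,3):0
t=2: a0@(3,4):0 a1@(0,2):0 a2@(1,4):0 a3@(0,4):0 a4@(0,1):0 a5@(2,0):0 a6@(1,0):0 a7@(1,3):0 a8@(1,2):0 a9@(1,1):0 a10@(2,4):0 a11@(3,2):1 a12@(2,3):0
t=3: a0@(3,4):0 a1@(0,2):0 a2@(1,4):0 a3@(0,4):0 a4@(0,1):0 a5@(2,0):0 a6@(1,0):0 a7@(1,3):0 a8@(1,2):0 a9@(1,1):0 a10@(2,4):0 a11@(3,2):0 a12@(2,3):0
t=4: (unchanged — steady state)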